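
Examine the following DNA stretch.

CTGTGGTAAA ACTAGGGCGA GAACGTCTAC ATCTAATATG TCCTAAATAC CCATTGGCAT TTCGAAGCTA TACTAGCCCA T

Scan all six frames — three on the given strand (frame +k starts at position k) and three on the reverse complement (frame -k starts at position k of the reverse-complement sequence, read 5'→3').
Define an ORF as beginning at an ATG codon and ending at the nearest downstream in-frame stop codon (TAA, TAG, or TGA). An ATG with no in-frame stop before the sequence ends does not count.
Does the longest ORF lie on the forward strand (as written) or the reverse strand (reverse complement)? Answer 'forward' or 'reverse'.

Reverse complement (5'→3'): ATGGGCTAGTATAGCTTCGAAATGCCAATGGGTATTTAGGACATATTAGATGTAGACGTTCTCGCCCTAGTTTTACCACAG
Frame +1: CTG TGG TAA AAC TAG GGC GAG AAC GTC TAC ATC TAA TAT GTC CTA AAT ACC CAT TGG CAT TTC GAA GCT ATA CTA GCC CAT — no ATG→stop ORF.
Frame +2: TGT GGT AAA ACT AGG GCG AGA ACG TCT ACA TCT AAT ATG TCC TAA ATA CCC ATT GGC ATT TCG AAG CTA TAC TAG CCC — ATG at 38, stop TAA at 44 → 9 nt.
Frame +3: GTG GTA AAA CTA GGG CGA GAA CGT CTA CAT CTA ATA TGT CCT AAA TAC CCA TTG GCA TTT CGA AGC TAT ACT AGC CCA — no ATG→stop ORF.
Frame -1: ATG GGC TAG TAT AGC TTC GAA ATG CCA ATG GGT ATT TAG GAC ATA TTA GAT GTA GAC GTT CTC GCC CTA GTT TTA CCA CAG — ATG at 1, stop TAG at 7 → 9 nt; ATG at 22, stop TAG at 37 → 18 nt; ATG at 28, stop TAG at 37 → 12 nt.
Frame -2: TGG GCT AGT ATA GCT TCG AAA TGC CAA TGG GTA TTT AGG ACA TAT TAG ATG TAG ACG TTC TCG CCC TAG TTT TAC CAC — ATG at 50, stop TAG at 53 → 6 nt.
Frame -3: GGG CTA GTA TAG CTT CGA AAT GCC AAT GGG TAT TTA GGA CAT ATT AGA TGT AGA CGT TCT CGC CCT AGT TTT ACC ACA — no ATG→stop ORF.
Forward-strand max 9 nt; reverse-strand max 18 nt. The reverse strand has the longer ORF.

reverse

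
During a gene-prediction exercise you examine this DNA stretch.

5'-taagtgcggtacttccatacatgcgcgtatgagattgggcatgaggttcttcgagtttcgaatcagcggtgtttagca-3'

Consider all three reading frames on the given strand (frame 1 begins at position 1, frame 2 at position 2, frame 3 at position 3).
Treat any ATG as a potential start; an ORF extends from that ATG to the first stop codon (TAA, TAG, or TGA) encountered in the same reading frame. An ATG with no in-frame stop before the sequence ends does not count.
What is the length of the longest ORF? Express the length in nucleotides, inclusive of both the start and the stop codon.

Frame 1: TAA GTG CGG TAC TTC CAT ACA TGC GCG TAT GAG ATT GGG CAT GAG GTT CTT CGA GTT TCG AAT CAG CGG TGT TTA GCA — no ATG→stop ORF.
Frame 2: AAG TGC GGT ACT TCC ATA CAT GCG CGT ATG AGA TTG GGC ATG AGG TTC TTC GAG TTT CGA ATC AGC GGT GTT TAG — ATG at 29, stop TAG at 74 → 48 nt; ATG at 41, stop TAG at 74 → 36 nt.
Frame 3: AGT GCG GTA CTT CCA TAC ATG CGC GTA TGA GAT TGG GCA TGA GGT TCT TCG AGT TTC GAA TCA GCG GTG TTT AGC — ATG at 21, stop TGA at 30 → 12 nt.
Longest: frame 2, positions 29–76, 48 nt = 16 codons = 15 aa. → 48 nucleotides.

48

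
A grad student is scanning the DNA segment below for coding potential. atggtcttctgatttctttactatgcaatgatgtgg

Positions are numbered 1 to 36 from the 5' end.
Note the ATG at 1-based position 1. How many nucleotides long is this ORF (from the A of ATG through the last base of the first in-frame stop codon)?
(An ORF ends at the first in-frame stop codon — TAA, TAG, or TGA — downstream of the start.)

12

Codons from position 1: ATG (1–3), GTC (4–6), TTC (7–9), TGA (10–12).
TGA is the first in-frame stop; ORF spans 1–12, 12 nucleotides.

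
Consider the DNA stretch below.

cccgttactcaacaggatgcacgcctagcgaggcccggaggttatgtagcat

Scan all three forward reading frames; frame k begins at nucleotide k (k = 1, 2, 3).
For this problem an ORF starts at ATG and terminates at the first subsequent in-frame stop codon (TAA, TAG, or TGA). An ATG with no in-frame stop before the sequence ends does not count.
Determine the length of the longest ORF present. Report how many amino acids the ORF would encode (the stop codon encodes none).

Frame 1: CCC GTT ACT CAA CAG GAT GCA CGC CTA GCG AGG CCC GGA GGT TAT GTA GCA — no ATG→stop ORF.
Frame 2: CCG TTA CTC AAC AGG ATG CAC GCC TAG CGA GGC CCG GAG GTT ATG TAG CAT — ATG at 17, stop TAG at 26 → 12 nt; ATG at 44, stop TAG at 47 → 6 nt.
Frame 3: CGT TAC TCA ACA GGA TGC ACG CCT AGC GAG GCC CGG AGG TTA TGT AGC — no ATG→stop ORF.
Longest: frame 2, positions 17–28, 12 nt = 4 codons = 3 aa. → 3 amino acids.

3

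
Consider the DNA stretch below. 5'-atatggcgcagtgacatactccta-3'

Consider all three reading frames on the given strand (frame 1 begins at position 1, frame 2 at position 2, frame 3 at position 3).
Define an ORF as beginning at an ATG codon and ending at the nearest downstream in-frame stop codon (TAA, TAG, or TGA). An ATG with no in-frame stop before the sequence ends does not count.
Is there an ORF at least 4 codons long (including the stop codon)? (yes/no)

Frame 1: ATA TGG CGC AGT GAC ATA CTC CTA — no ATG→stop ORF.
Frame 2: TAT GGC GCA GTG ACA TAC TCC — no ATG→stop ORF.
Frame 3: ATG GCG CAG TGA CAT ACT CCT — ATG at 3, stop TGA at 12 → 12 nt.
Frame 3 has an ORF of 4 codons (positions 3–14) ≥ 4, so yes.

yes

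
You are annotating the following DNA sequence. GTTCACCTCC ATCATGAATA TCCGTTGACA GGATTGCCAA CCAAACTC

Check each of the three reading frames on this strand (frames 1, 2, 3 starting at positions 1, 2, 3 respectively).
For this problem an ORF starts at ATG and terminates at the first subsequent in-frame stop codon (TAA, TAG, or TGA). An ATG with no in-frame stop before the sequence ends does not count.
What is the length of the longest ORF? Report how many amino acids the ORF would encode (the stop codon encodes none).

Frame 1: GTT CAC CTC CAT CAT GAA TAT CCG TTG ACA GGA TTG CCA ACC AAA CTC — no ATG→stop ORF.
Frame 2: TTC ACC TCC ATC ATG AAT ATC CGT TGA CAG GAT TGC CAA CCA AAC — ATG at 14, stop TGA at 26 → 15 nt.
Frame 3: TCA CCT CCA TCA TGA ATA TCC GTT GAC AGG ATT GCC AAC CAA ACT — no ATG→stop ORF.
Longest: frame 2, positions 14–28, 15 nt = 5 codons = 4 aa. → 4 amino acids.

4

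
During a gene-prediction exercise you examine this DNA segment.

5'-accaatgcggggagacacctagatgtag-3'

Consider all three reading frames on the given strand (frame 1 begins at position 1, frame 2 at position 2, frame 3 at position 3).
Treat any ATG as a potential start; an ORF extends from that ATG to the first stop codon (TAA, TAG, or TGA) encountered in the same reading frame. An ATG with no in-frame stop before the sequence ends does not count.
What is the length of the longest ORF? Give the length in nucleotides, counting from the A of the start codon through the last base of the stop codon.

18

Frame 1: ACC AAT GCG GGG AGA CAC CTA GAT GTA — no ATG→stop ORF.
Frame 2: CCA ATG CGG GGA GAC ACC TAG ATG TAG — ATG at 5, stop TAG at 20 → 18 nt; ATG at 23, stop TAG at 26 → 6 nt.
Frame 3: CAA TGC GGG GAG ACA CCT AGA TGT — no ATG→stop ORF.
Longest: frame 2, positions 5–22, 18 nt = 6 codons = 5 aa. → 18 nucleotides.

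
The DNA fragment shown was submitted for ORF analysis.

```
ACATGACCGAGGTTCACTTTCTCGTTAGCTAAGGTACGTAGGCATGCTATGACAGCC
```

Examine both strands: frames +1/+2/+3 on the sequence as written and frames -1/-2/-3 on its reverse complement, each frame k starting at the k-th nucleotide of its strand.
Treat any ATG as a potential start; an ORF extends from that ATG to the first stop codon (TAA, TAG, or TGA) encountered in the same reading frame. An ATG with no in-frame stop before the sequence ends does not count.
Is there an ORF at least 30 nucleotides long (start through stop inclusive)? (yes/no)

yes

Reverse complement (5'→3'): GGCTGTCATAGCATGCCTACGTACCTTAGCTAACGAGAAAGTGAACCTCGGTCATGT
Frame +1: ACA TGA CCG AGG TTC ACT TTC TCG TTA GCT AAG GTA CGT AGG CAT GCT ATG ACA GCC — no ATG→stop ORF.
Frame +2: CAT GAC CGA GGT TCA CTT TCT CGT TAG CTA AGG TAC GTA GGC ATG CTA TGA CAG — ATG at 44, stop TGA at 50 → 9 nt.
Frame +3: ATG ACC GAG GTT CAC TTT CTC GTT AGC TAA GGT ACG TAG GCA TGC TAT GAC AGC — ATG at 3, stop TAA at 30 → 30 nt.
Frame -1: GGC TGT CAT AGC ATG CCT ACG TAC CTT AGC TAA CGA GAA AGT GAA CCT CGG TCA TGT — ATG at 13, stop TAA at 31 → 21 nt.
Frame -2: GCT GTC ATA GCA TGC CTA CGT ACC TTA GCT AAC GAG AAA GTG AAC CTC GGT CAT — no ATG→stop ORF.
Frame -3: CTG TCA TAG CAT GCC TAC GTA CCT TAG CTA ACG AGA AAG TGA ACC TCG GTC ATG — no ATG→stop ORF.
Frame +3 has an ORF of 30 nucleotides (positions 3–32) ≥ 30, so yes.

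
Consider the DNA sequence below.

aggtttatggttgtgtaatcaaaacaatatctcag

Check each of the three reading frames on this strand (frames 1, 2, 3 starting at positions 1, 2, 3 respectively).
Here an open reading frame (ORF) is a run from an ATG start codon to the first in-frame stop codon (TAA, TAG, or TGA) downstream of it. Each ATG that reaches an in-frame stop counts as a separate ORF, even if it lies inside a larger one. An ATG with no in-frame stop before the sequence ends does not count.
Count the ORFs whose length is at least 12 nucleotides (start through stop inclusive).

Frame 1: AGG TTT ATG GTT GTG TAA TCA AAA CAA TAT CTC — ATG at 7, stop TAA at 16 → 12 nt.
Frame 2: GGT TTA TGG TTG TGT AAT CAA AAC AAT ATC TCA — no ATG→stop ORF.
Frame 3: GTT TAT GGT TGT GTA ATC AAA ACA ATA TCT CAG — no ATG→stop ORF.
ORFs ≥ 12 nucleotides: frame 1 7–18 (12 nucleotides). Count = 1.

1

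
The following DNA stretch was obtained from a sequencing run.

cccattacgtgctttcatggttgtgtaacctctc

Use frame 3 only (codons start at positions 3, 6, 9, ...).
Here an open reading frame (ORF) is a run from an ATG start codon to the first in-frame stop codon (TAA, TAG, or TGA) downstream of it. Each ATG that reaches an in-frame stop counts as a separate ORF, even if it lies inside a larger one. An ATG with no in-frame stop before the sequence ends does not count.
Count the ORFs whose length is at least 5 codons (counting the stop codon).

0

Frame 3: CAT TAC GTG CTT TCA TGG TTG TGT AAC CTC — no ATG→stop ORF.
No ORF reaches 5 codons. Count = 0.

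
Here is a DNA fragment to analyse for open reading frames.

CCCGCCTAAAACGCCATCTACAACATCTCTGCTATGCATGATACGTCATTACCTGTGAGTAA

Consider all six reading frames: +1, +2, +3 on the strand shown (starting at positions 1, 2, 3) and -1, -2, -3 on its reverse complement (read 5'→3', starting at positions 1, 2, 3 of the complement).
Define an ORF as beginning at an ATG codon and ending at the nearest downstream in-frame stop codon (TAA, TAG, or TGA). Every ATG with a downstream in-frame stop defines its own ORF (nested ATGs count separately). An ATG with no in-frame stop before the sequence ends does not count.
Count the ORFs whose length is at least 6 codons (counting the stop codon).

2

Reverse complement (5'→3'): TTACTCACAGGTAATGACGTATCATGCATAGCAGAGATGTTGTAGATGGCGTTTTAGGCGGG
Frame +1: CCC GCC TAA AAC GCC ATC TAC AAC ATC TCT GCT ATG CAT GAT ACG TCA TTA CCT GTG AGT — no ATG→stop ORF.
Frame +2: CCG CCT AAA ACG CCA TCT ACA ACA TCT CTG CTA TGC ATG ATA CGT CAT TAC CTG TGA GTA — ATG at 38, stop TGA at 56 → 21 nt.
Frame +3: CGC CTA AAA CGC CAT CTA CAA CAT CTC TGC TAT GCA TGA TAC GTC ATT ACC TGT GAG TAA — no ATG→stop ORF.
Frame -1: TTA CTC ACA GGT AAT GAC GTA TCA TGC ATA GCA GAG ATG TTG TAG ATG GCG TTT TAG GCG — ATG at 37, stop TAG at 43 → 9 nt; ATG at 46, stop TAG at 55 → 12 nt.
Frame -2: TAC TCA CAG GTA ATG ACG TAT CAT GCA TAG CAG AGA TGT TGT AGA TGG CGT TTT AGG CGG — ATG at 14, stop TAG at 29 → 18 nt.
Frame -3: ACT CAC AGG TAA TGA CGT ATC ATG CAT AGC AGA GAT GTT GTA GAT GGC GTT TTA GGC GGG — no ATG→stop ORF.
ORFs ≥ 6 codons: frame +2 38–58 (7 codons), frame -2 14–31 (6 codons). Count = 2.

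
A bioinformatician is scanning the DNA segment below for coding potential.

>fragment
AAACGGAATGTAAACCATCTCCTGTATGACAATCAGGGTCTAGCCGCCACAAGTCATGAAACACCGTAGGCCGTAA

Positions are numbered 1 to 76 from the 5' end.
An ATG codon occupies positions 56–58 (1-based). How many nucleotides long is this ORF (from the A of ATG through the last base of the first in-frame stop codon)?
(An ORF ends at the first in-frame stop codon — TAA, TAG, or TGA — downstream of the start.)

21

Codons from position 56: ATG (56–58), AAA (59–61), CAC (62–64), CGT (65–67), AGG (68–70), CCG (71–73), TAA (74–76).
TAA is the first in-frame stop; ORF spans 56–76, 21 nucleotides.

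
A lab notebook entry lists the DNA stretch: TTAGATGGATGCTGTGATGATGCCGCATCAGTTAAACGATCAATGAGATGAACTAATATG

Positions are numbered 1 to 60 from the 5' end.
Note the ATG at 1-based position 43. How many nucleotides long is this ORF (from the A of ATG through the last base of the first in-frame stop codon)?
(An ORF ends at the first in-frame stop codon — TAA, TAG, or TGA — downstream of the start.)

Codons from position 43: ATG (43–45), AGA (46–48), TGA (49–51).
TGA is the first in-frame stop; ORF spans 43–51, 9 nucleotides.

9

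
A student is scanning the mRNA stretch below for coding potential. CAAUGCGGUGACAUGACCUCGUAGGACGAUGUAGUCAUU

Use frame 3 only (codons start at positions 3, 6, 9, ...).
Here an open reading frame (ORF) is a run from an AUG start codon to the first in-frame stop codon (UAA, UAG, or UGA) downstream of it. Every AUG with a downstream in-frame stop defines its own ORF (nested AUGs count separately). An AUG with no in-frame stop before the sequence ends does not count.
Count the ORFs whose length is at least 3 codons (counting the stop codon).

Frame 3: AUG CGG UGA CAU GAC CUC GUA GGA CGA UGU AGU CAU — AUG at 3, stop UGA at 9 → 9 nt.
ORFs ≥ 3 codons: frame 3 3–11 (3 codons). Count = 1.

1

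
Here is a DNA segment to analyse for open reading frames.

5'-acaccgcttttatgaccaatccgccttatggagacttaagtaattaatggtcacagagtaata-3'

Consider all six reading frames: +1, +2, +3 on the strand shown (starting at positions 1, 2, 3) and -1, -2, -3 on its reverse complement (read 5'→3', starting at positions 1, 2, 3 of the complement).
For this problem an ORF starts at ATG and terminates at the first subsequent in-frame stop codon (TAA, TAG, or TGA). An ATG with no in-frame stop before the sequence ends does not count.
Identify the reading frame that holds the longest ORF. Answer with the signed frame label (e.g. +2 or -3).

Reverse complement (5'→3'): TATTACTCTGTGACCATTAATTACTTAAGTCTCCATAAGGCGGATTGGTCATAAAAGCGGTGT
Frame +1: ACA CCG CTT TTA TGA CCA ATC CGC CTT ATG GAG ACT TAA GTA ATT AAT GGT CAC AGA GTA ATA — ATG at 28, stop TAA at 37 → 12 nt.
Frame +2: CAC CGC TTT TAT GAC CAA TCC GCC TTA TGG AGA CTT AAG TAA TTA ATG GTC ACA GAG TAA — ATG at 47, stop TAA at 59 → 15 nt.
Frame +3: ACC GCT TTT ATG ACC AAT CCG CCT TAT GGA GAC TTA AGT AAT TAA TGG TCA CAG AGT AAT — ATG at 12, stop TAA at 45 → 36 nt.
Frame -1: TAT TAC TCT GTG ACC ATT AAT TAC TTA AGT CTC CAT AAG GCG GAT TGG TCA TAA AAG CGG TGT — no ATG→stop ORF.
Frame -2: ATT ACT CTG TGA CCA TTA ATT ACT TAA GTC TCC ATA AGG CGG ATT GGT CAT AAA AGC GGT — no ATG→stop ORF.
Frame -3: TTA CTC TGT GAC CAT TAA TTA CTT AAG TCT CCA TAA GGC GGA TTG GTC ATA AAA GCG GTG — no ATG→stop ORF.
Longest ORF is 36 nt in frame +3 (positions 12–47).

+3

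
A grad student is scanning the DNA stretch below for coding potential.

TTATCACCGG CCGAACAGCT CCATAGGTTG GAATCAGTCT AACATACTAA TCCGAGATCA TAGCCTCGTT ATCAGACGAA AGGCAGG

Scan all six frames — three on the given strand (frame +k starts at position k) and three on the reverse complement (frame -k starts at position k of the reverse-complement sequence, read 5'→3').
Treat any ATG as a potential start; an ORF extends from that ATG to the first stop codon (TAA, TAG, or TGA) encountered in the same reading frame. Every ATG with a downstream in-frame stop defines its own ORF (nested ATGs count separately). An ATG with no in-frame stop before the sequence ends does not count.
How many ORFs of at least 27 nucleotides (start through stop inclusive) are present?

0

Reverse complement (5'→3'): CCTGCCTTTCGTCTGATAACGAGGCTATGATCTCGGATTAGTATGTTAGACTGATTCCAACCTATGGAGCTGTTCGGCCGGTGATAA
Frame +1: TTA TCA CCG GCC GAA CAG CTC CAT AGG TTG GAA TCA GTC TAA CAT ACT AAT CCG AGA TCA TAG CCT CGT TAT CAG ACG AAA GGC AGG — no ATG→stop ORF.
Frame +2: TAT CAC CGG CCG AAC AGC TCC ATA GGT TGG AAT CAG TCT AAC ATA CTA ATC CGA GAT CAT AGC CTC GTT ATC AGA CGA AAG GCA — no ATG→stop ORF.
Frame +3: ATC ACC GGC CGA ACA GCT CCA TAG GTT GGA ATC AGT CTA ACA TAC TAA TCC GAG ATC ATA GCC TCG TTA TCA GAC GAA AGG CAG — no ATG→stop ORF.
Frame -1: CCT GCC TTT CGT CTG ATA ACG AGG CTA TGA TCT CGG ATT AGT ATG TTA GAC TGA TTC CAA CCT ATG GAG CTG TTC GGC CGG TGA TAA — ATG at 43, stop TGA at 52 → 12 nt; ATG at 64, stop TGA at 82 → 21 nt.
Frame -2: CTG CCT TTC GTC TGA TAA CGA GGC TAT GAT CTC GGA TTA GTA TGT TAG ACT GAT TCC AAC CTA TGG AGC TGT TCG GCC GGT GAT — no ATG→stop ORF.
Frame -3: TGC CTT TCG TCT GAT AAC GAG GCT ATG ATC TCG GAT TAG TAT GTT AGA CTG ATT CCA ACC TAT GGA GCT GTT CGG CCG GTG ATA — ATG at 27, stop TAG at 39 → 15 nt.
No ORF reaches 27 nucleotides. Count = 0.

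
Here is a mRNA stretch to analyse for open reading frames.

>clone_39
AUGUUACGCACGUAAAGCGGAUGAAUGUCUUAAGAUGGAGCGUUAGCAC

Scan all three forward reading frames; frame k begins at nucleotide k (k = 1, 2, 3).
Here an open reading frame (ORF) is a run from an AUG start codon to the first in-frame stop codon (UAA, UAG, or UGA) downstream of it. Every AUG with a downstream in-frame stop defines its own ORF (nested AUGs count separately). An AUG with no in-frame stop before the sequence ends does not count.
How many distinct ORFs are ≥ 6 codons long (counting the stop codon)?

Frame 1: AUG UUA CGC ACG UAA AGC GGA UGA AUG UCU UAA GAU GGA GCG UUA GCA — AUG at 1, stop UAA at 13 → 15 nt; AUG at 25, stop UAA at 31 → 9 nt.
Frame 2: UGU UAC GCA CGU AAA GCG GAU GAA UGU CUU AAG AUG GAG CGU UAG CAC — AUG at 35, stop UAG at 44 → 12 nt.
Frame 3: GUU ACG CAC GUA AAG CGG AUG AAU GUC UUA AGA UGG AGC GUU AGC — no AUG→stop ORF.
No ORF reaches 6 codons. Count = 0.

0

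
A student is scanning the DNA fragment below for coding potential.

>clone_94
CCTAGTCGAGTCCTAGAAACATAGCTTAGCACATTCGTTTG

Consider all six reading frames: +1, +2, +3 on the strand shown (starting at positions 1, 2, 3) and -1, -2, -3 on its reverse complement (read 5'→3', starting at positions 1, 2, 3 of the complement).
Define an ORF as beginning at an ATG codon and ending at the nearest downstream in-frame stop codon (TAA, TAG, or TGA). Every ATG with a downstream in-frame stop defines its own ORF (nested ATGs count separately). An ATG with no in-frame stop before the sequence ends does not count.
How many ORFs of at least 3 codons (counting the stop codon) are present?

Reverse complement (5'→3'): CAAACGAATGTGCTAAGCTATGTTTCTAGGACTCGACTAGG
Frame +1: CCT AGT CGA GTC CTA GAA ACA TAG CTT AGC ACA TTC GTT — no ATG→stop ORF.
Frame +2: CTA GTC GAG TCC TAG AAA CAT AGC TTA GCA CAT TCG TTT — no ATG→stop ORF.
Frame +3: TAG TCG AGT CCT AGA AAC ATA GCT TAG CAC ATT CGT TTG — no ATG→stop ORF.
Frame -1: CAA ACG AAT GTG CTA AGC TAT GTT TCT AGG ACT CGA CTA — no ATG→stop ORF.
Frame -2: AAA CGA ATG TGC TAA GCT ATG TTT CTA GGA CTC GAC TAG — ATG at 8, stop TAA at 14 → 9 nt; ATG at 20, stop TAG at 38 → 21 nt.
Frame -3: AAC GAA TGT GCT AAG CTA TGT TTC TAG GAC TCG ACT AGG — no ATG→stop ORF.
ORFs ≥ 3 codons: frame -2 8–16 (3 codons), frame -2 20–40 (7 codons). Count = 2.

2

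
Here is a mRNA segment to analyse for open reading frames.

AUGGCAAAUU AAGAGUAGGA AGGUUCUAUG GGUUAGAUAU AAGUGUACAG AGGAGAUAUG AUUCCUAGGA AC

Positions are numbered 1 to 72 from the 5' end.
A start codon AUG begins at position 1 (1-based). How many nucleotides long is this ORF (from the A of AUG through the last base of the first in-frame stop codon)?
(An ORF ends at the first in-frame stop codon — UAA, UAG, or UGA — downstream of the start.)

Codons from position 1: AUG (1–3), GCA (4–6), AAU (7–9), UAA (10–12).
UAA is the first in-frame stop; ORF spans 1–12, 12 nucleotides.

12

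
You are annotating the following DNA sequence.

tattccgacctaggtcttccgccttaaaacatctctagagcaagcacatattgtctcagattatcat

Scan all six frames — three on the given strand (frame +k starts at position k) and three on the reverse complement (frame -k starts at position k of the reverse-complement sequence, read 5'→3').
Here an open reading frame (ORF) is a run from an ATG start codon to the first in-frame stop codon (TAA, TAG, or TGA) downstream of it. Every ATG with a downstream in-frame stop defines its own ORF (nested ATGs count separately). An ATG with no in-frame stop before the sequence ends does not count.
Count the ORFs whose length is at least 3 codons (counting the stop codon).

Reverse complement (5'→3'): ATGATAATCTGAGACAATATGTGCTTGCTCTAGAGATGTTTTAAGGCGGAAGACCTAGGTCGGAATA
Frame +1: TAT TCC GAC CTA GGT CTT CCG CCT TAA AAC ATC TCT AGA GCA AGC ACA TAT TGT CTC AGA TTA TCA — no ATG→stop ORF.
Frame +2: ATT CCG ACC TAG GTC TTC CGC CTT AAA ACA TCT CTA GAG CAA GCA CAT ATT GTC TCA GAT TAT CAT — no ATG→stop ORF.
Frame +3: TTC CGA CCT AGG TCT TCC GCC TTA AAA CAT CTC TAG AGC AAG CAC ATA TTG TCT CAG ATT ATC — no ATG→stop ORF.
Frame -1: ATG ATA ATC TGA GAC AAT ATG TGC TTG CTC TAG AGA TGT TTT AAG GCG GAA GAC CTA GGT CGG AAT — ATG at 1, stop TGA at 10 → 12 nt; ATG at 19, stop TAG at 31 → 15 nt.
Frame -2: TGA TAA TCT GAG ACA ATA TGT GCT TGC TCT AGA GAT GTT TTA AGG CGG AAG ACC TAG GTC GGA ATA — no ATG→stop ORF.
Frame -3: GAT AAT CTG AGA CAA TAT GTG CTT GCT CTA GAG ATG TTT TAA GGC GGA AGA CCT AGG TCG GAA — ATG at 36, stop TAA at 42 → 9 nt.
ORFs ≥ 3 codons: frame -1 1–12 (4 codons), frame -1 19–33 (5 codons), frame -3 36–44 (3 codons). Count = 3.

3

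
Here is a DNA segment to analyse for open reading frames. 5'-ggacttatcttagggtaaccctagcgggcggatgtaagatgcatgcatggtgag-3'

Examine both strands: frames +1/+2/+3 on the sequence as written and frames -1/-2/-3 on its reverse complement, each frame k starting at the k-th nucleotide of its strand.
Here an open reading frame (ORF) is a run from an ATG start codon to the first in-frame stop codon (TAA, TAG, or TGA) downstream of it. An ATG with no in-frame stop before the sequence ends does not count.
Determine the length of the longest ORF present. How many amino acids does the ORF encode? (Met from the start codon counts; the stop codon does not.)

12

Reverse complement (5'→3'): CTCACCATGCATGCATCTTACATCCGCCCGCTAGGGTTACCCTAAGATAAGTCC
Frame +1: GGA CTT ATC TTA GGG TAA CCC TAG CGG GCG GAT GTA AGA TGC ATG CAT GGT GAG — no ATG→stop ORF.
Frame +2: GAC TTA TCT TAG GGT AAC CCT AGC GGG CGG ATG TAA GAT GCA TGC ATG GTG — ATG at 32, stop TAA at 35 → 6 nt.
Frame +3: ACT TAT CTT AGG GTA ACC CTA GCG GGC GGA TGT AAG ATG CAT GCA TGG TGA — ATG at 39, stop TGA at 51 → 15 nt.
Frame -1: CTC ACC ATG CAT GCA TCT TAC ATC CGC CCG CTA GGG TTA CCC TAA GAT AAG TCC — ATG at 7, stop TAA at 43 → 39 nt.
Frame -2: TCA CCA TGC ATG CAT CTT ACA TCC GCC CGC TAG GGT TAC CCT AAG ATA AGT — ATG at 11, stop TAG at 32 → 24 nt.
Frame -3: CAC CAT GCA TGC ATC TTA CAT CCG CCC GCT AGG GTT ACC CTA AGA TAA GTC — no ATG→stop ORF.
Longest: frame -1, positions 7–45, 39 nt = 13 codons = 12 aa. → 12 amino acids.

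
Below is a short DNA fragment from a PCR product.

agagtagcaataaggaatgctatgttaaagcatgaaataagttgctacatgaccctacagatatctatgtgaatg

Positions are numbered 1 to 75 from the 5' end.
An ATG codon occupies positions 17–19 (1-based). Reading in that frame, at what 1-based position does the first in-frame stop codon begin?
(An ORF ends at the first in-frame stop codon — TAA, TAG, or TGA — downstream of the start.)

26

Codons from position 17: ATG (17–19), CTA (20–22), TGT (23–25), TAA (26–28).
TAA is a stop codon; it begins at position 26.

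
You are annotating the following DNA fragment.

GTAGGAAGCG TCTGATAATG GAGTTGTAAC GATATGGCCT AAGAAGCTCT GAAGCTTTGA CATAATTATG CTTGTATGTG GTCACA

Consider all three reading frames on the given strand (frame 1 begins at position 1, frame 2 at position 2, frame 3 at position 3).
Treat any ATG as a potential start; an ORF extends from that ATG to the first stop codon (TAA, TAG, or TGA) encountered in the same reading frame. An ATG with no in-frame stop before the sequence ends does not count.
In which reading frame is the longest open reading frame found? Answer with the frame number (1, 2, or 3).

3

Frame 1: GTA GGA AGC GTC TGA TAA TGG AGT TGT AAC GAT ATG GCC TAA GAA GCT CTG AAG CTT TGA CAT AAT TAT GCT TGT ATG TGG TCA — ATG at 34, stop TAA at 40 → 9 nt.
Frame 2: TAG GAA GCG TCT GAT AAT GGA GTT GTA ACG ATA TGG CCT AAG AAG CTC TGA AGC TTT GAC ATA ATT ATG CTT GTA TGT GGT CAC — no ATG→stop ORF.
Frame 3: AGG AAG CGT CTG ATA ATG GAG TTG TAA CGA TAT GGC CTA AGA AGC TCT GAA GCT TTG ACA TAA TTA TGC TTG TAT GTG GTC ACA — ATG at 18, stop TAA at 27 → 12 nt.
Longest ORF is 12 nt in frame 3 (positions 18–29).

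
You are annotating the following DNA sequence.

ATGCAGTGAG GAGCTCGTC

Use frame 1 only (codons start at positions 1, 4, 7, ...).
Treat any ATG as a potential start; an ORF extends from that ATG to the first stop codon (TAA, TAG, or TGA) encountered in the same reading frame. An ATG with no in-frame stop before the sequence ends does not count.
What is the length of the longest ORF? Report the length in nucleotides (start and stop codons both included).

Frame 1: ATG CAG TGA GGA GCT CGT — ATG at 1, stop TGA at 7 → 9 nt.
Longest: frame 1, positions 1–9, 9 nt = 3 codons = 2 aa. → 9 nucleotides.

9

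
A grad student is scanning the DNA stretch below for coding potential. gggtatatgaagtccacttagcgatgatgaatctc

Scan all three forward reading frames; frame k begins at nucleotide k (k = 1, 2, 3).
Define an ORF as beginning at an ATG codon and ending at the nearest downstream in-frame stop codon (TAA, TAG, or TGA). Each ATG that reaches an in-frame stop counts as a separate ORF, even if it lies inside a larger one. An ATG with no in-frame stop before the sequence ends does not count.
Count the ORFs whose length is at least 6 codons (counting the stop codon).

0

Frame 1: GGG TAT ATG AAG TCC ACT TAG CGA TGA TGA ATC — ATG at 7, stop TAG at 19 → 15 nt.
Frame 2: GGT ATA TGA AGT CCA CTT AGC GAT GAT GAA TCT — no ATG→stop ORF.
Frame 3: GTA TAT GAA GTC CAC TTA GCG ATG ATG AAT CTC — no ATG→stop ORF.
No ORF reaches 6 codons. Count = 0.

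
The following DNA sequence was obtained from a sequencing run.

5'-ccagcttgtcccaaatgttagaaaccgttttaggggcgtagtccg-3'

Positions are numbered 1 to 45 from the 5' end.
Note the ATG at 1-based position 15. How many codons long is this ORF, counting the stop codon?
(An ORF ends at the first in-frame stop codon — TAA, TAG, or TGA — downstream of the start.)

Codons from position 15: ATG (15–17), TTA (18–20), GAA (21–23), ACC (24–26), GTT (27–29), TTA (30–32), GGG (33–35), GCG (36–38), TAG (39–41).
TAG is the first in-frame stop; that's 9 codons including the stop.

9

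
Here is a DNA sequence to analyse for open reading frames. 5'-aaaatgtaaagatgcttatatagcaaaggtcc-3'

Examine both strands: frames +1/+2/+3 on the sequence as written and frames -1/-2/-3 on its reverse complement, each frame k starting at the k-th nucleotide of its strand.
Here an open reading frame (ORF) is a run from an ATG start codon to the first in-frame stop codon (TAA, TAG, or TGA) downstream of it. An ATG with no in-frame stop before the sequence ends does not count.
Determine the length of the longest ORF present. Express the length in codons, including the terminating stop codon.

Reverse complement (5'→3'): GGACCTTTGCTATATAAGCATCTTTACATTTT
Frame +1: AAA ATG TAA AGA TGC TTA TAT AGC AAA GGT — ATG at 4, stop TAA at 7 → 6 nt.
Frame +2: AAA TGT AAA GAT GCT TAT ATA GCA AAG GTC — no ATG→stop ORF.
Frame +3: AAT GTA AAG ATG CTT ATA TAG CAA AGG TCC — ATG at 12, stop TAG at 21 → 12 nt.
Frame -1: GGA CCT TTG CTA TAT AAG CAT CTT TAC ATT — no ATG→stop ORF.
Frame -2: GAC CTT TGC TAT ATA AGC ATC TTT ACA TTT — no ATG→stop ORF.
Frame -3: ACC TTT GCT ATA TAA GCA TCT TTA CAT TTT — no ATG→stop ORF.
Longest: frame +3, positions 12–23, 12 nt = 4 codons = 3 aa. → 4 codons.

4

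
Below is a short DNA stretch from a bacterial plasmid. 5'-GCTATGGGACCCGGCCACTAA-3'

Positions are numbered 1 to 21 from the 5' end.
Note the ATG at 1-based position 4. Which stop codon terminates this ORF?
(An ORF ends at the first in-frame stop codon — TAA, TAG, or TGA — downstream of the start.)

TAA

Codons from position 4: ATG (4–6), GGA (7–9), CCC (10–12), GGC (13–15), CAC (16–18), TAA (19–21).
The first in-frame stop codon is TAA.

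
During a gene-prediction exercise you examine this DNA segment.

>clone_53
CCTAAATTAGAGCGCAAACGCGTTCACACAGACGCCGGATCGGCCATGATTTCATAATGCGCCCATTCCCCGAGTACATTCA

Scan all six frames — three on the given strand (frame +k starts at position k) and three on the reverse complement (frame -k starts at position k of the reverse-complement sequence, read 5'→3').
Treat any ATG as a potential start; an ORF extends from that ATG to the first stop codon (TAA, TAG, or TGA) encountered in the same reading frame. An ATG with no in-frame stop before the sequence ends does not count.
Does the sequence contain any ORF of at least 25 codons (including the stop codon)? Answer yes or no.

Reverse complement (5'→3'): TGAATGTACTCGGGGAATGGGCGCATTATGAAATCATGGCCGATCCGGCGTCTGTGTGAACGCGTTTGCGCTCTAATTTAGG
Frame +1: CCT AAA TTA GAG CGC AAA CGC GTT CAC ACA GAC GCC GGA TCG GCC ATG ATT TCA TAA TGC GCC CAT TCC CCG AGT ACA TTC — ATG at 46, stop TAA at 55 → 12 nt.
Frame +2: CTA AAT TAG AGC GCA AAC GCG TTC ACA CAG ACG CCG GAT CGG CCA TGA TTT CAT AAT GCG CCC ATT CCC CGA GTA CAT TCA — no ATG→stop ORF.
Frame +3: TAA ATT AGA GCG CAA ACG CGT TCA CAC AGA CGC CGG ATC GGC CAT GAT TTC ATA ATG CGC CCA TTC CCC GAG TAC ATT — no ATG→stop ORF.
Frame -1: TGA ATG TAC TCG GGG AAT GGG CGC ATT ATG AAA TCA TGG CCG ATC CGG CGT CTG TGT GAA CGC GTT TGC GCT CTA ATT TAG — ATG at 4, stop TAG at 79 → 78 nt; ATG at 28, stop TAG at 79 → 54 nt.
Frame -2: GAA TGT ACT CGG GGA ATG GGC GCA TTA TGA AAT CAT GGC CGA TCC GGC GTC TGT GTG AAC GCG TTT GCG CTC TAA TTT AGG — ATG at 17, stop TGA at 29 → 15 nt.
Frame -3: AAT GTA CTC GGG GAA TGG GCG CAT TAT GAA ATC ATG GCC GAT CCG GCG TCT GTG TGA ACG CGT TTG CGC TCT AAT TTA — ATG at 36, stop TGA at 57 → 24 nt.
Frame -1 has an ORF of 26 codons (positions 4–81) ≥ 25, so yes.

yes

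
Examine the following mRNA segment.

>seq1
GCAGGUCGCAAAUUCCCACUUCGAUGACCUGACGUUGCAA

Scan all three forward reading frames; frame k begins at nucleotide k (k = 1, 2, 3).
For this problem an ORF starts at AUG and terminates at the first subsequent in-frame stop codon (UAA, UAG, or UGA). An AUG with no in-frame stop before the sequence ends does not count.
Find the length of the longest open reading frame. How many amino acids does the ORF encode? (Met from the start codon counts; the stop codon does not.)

Frame 1: GCA GGU CGC AAA UUC CCA CUU CGA UGA CCU GAC GUU GCA — no AUG→stop ORF.
Frame 2: CAG GUC GCA AAU UCC CAC UUC GAU GAC CUG ACG UUG CAA — no AUG→stop ORF.
Frame 3: AGG UCG CAA AUU CCC ACU UCG AUG ACC UGA CGU UGC — AUG at 24, stop UGA at 30 → 9 nt.
Longest: frame 3, positions 24–32, 9 nt = 3 codons = 2 aa. → 2 amino acids.

2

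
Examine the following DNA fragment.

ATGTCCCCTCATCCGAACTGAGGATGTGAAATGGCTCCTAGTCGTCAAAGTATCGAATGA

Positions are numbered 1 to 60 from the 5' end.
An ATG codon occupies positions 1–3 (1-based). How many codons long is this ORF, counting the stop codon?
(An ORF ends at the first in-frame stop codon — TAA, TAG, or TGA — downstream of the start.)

Codons from position 1: ATG (1–3), TCC (4–6), CCT (7–9), CAT (10–12), CCG (13–15), AAC (16–18), TGA (19–21).
TGA is the first in-frame stop; that's 7 codons including the stop.

7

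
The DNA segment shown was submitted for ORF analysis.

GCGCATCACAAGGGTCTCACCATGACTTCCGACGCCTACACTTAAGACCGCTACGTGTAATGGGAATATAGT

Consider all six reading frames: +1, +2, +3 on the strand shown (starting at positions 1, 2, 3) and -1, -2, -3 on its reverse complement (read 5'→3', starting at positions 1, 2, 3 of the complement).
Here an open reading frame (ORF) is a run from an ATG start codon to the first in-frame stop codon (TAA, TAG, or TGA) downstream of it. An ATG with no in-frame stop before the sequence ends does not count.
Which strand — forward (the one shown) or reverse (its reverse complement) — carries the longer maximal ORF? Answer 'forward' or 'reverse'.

forward

Reverse complement (5'→3'): ACTATATTCCCATTACACGTAGCGGTCTTAAGTGTAGGCGTCGGAAGTCATGGTGAGACCCTTGTGATGCGC
Frame +1: GCG CAT CAC AAG GGT CTC ACC ATG ACT TCC GAC GCC TAC ACT TAA GAC CGC TAC GTG TAA TGG GAA TAT AGT — ATG at 22, stop TAA at 43 → 24 nt.
Frame +2: CGC ATC ACA AGG GTC TCA CCA TGA CTT CCG ACG CCT ACA CTT AAG ACC GCT ACG TGT AAT GGG AAT ATA — no ATG→stop ORF.
Frame +3: GCA TCA CAA GGG TCT CAC CAT GAC TTC CGA CGC CTA CAC TTA AGA CCG CTA CGT GTA ATG GGA ATA TAG — ATG at 60, stop TAG at 69 → 12 nt.
Frame -1: ACT ATA TTC CCA TTA CAC GTA GCG GTC TTA AGT GTA GGC GTC GGA AGT CAT GGT GAG ACC CTT GTG ATG CGC — no ATG→stop ORF.
Frame -2: CTA TAT TCC CAT TAC ACG TAG CGG TCT TAA GTG TAG GCG TCG GAA GTC ATG GTG AGA CCC TTG TGA TGC — ATG at 50, stop TGA at 65 → 18 nt.
Frame -3: TAT ATT CCC ATT ACA CGT AGC GGT CTT AAG TGT AGG CGT CGG AAG TCA TGG TGA GAC CCT TGT GAT GCG — no ATG→stop ORF.
Forward-strand max 24 nt; reverse-strand max 18 nt. The forward strand has the longer ORF.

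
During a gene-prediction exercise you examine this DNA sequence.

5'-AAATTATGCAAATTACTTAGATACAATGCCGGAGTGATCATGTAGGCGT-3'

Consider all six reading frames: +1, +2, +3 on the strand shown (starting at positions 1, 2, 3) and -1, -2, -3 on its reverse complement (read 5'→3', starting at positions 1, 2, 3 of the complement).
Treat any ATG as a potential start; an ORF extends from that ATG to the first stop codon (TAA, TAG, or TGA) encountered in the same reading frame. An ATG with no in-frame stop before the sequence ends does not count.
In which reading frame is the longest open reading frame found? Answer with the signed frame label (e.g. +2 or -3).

+3

Reverse complement (5'→3'): ACGCCTACATGATCACTCCGGCATTGTATCTAAGTAATTTGCATAATTT
Frame +1: AAA TTA TGC AAA TTA CTT AGA TAC AAT GCC GGA GTG ATC ATG TAG GCG — ATG at 40, stop TAG at 43 → 6 nt.
Frame +2: AAT TAT GCA AAT TAC TTA GAT ACA ATG CCG GAG TGA TCA TGT AGG CGT — ATG at 26, stop TGA at 35 → 12 nt.
Frame +3: ATT ATG CAA ATT ACT TAG ATA CAA TGC CGG AGT GAT CAT GTA GGC — ATG at 6, stop TAG at 18 → 15 nt.
Frame -1: ACG CCT ACA TGA TCA CTC CGG CAT TGT ATC TAA GTA ATT TGC ATA ATT — no ATG→stop ORF.
Frame -2: CGC CTA CAT GAT CAC TCC GGC ATT GTA TCT AAG TAA TTT GCA TAA TTT — no ATG→stop ORF.
Frame -3: GCC TAC ATG ATC ACT CCG GCA TTG TAT CTA AGT AAT TTG CAT AAT — no ATG→stop ORF.
Longest ORF is 15 nt in frame +3 (positions 6–20).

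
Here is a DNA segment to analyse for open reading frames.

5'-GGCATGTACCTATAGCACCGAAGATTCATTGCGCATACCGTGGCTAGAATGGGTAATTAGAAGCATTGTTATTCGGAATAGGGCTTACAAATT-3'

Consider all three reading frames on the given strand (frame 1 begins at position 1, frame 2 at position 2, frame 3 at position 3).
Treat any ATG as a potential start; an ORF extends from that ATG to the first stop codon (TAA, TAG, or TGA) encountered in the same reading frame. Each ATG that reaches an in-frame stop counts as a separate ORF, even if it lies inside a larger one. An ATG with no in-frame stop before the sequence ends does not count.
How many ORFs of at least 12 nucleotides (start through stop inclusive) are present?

Frame 1: GGC ATG TAC CTA TAG CAC CGA AGA TTC ATT GCG CAT ACC GTG GCT AGA ATG GGT AAT TAG AAG CAT TGT TAT TCG GAA TAG GGC TTA CAA ATT — ATG at 4, stop TAG at 13 → 12 nt; ATG at 49, stop TAG at 58 → 12 nt.
Frame 2: GCA TGT ACC TAT AGC ACC GAA GAT TCA TTG CGC ATA CCG TGG CTA GAA TGG GTA ATT AGA AGC ATT GTT ATT CGG AAT AGG GCT TAC AAA — no ATG→stop ORF.
Frame 3: CAT GTA CCT ATA GCA CCG AAG ATT CAT TGC GCA TAC CGT GGC TAG AAT GGG TAA TTA GAA GCA TTG TTA TTC GGA ATA GGG CTT ACA AAT — no ATG→stop ORF.
ORFs ≥ 12 nucleotides: frame 1 4–15 (12 nucleotides), frame 1 49–60 (12 nucleotides). Count = 2.

2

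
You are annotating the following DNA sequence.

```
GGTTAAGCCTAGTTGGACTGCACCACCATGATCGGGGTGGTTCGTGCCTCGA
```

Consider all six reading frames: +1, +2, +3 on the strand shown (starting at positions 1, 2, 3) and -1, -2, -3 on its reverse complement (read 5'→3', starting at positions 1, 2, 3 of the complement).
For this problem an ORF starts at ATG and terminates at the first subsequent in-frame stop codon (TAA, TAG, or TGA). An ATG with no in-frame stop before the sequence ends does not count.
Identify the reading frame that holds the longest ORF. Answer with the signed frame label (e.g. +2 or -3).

Reverse complement (5'→3'): TCGAGGCACGAACCACCCCGATCATGGTGGTGCAGTCCAACTAGGCTTAACC
Frame +1: GGT TAA GCC TAG TTG GAC TGC ACC ACC ATG ATC GGG GTG GTT CGT GCC TCG — no ATG→stop ORF.
Frame +2: GTT AAG CCT AGT TGG ACT GCA CCA CCA TGA TCG GGG TGG TTC GTG CCT CGA — no ATG→stop ORF.
Frame +3: TTA AGC CTA GTT GGA CTG CAC CAC CAT GAT CGG GGT GGT TCG TGC CTC — no ATG→stop ORF.
Frame -1: TCG AGG CAC GAA CCA CCC CGA TCA TGG TGG TGC AGT CCA ACT AGG CTT AAC — no ATG→stop ORF.
Frame -2: CGA GGC ACG AAC CAC CCC GAT CAT GGT GGT GCA GTC CAA CTA GGC TTA ACC — no ATG→stop ORF.
Frame -3: GAG GCA CGA ACC ACC CCG ATC ATG GTG GTG CAG TCC AAC TAG GCT TAA — ATG at 24, stop TAG at 42 → 21 nt.
Longest ORF is 21 nt in frame -3 (positions 24–44).

-3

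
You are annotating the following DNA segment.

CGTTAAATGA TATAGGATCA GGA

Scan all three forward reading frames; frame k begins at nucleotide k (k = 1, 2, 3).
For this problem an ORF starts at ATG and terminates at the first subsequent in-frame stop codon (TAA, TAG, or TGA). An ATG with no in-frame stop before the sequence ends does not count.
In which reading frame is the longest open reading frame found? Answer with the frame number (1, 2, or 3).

Frame 1: CGT TAA ATG ATA TAG GAT CAG — ATG at 7, stop TAG at 13 → 9 nt.
Frame 2: GTT AAA TGA TAT AGG ATC AGG — no ATG→stop ORF.
Frame 3: TTA AAT GAT ATA GGA TCA GGA — no ATG→stop ORF.
Longest ORF is 9 nt in frame 1 (positions 7–15).

1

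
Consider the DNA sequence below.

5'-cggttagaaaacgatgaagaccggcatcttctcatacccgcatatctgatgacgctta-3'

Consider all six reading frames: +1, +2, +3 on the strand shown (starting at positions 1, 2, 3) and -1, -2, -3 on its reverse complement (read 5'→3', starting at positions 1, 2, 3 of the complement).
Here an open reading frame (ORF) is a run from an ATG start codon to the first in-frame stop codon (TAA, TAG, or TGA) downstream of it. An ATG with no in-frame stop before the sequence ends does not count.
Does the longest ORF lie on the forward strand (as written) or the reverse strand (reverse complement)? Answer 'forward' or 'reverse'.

forward

Reverse complement (5'→3'): TAAGCGTCATCAGATATGCGGGTATGAGAAGATGCCGGTCTTCATCGTTTTCTAACCG
Frame +1: CGG TTA GAA AAC GAT GAA GAC CGG CAT CTT CTC ATA CCC GCA TAT CTG ATG ACG CTT — no ATG→stop ORF.
Frame +2: GGT TAG AAA ACG ATG AAG ACC GGC ATC TTC TCA TAC CCG CAT ATC TGA TGA CGC TTA — ATG at 14, stop TGA at 47 → 36 nt.
Frame +3: GTT AGA AAA CGA TGA AGA CCG GCA TCT TCT CAT ACC CGC ATA TCT GAT GAC GCT — no ATG→stop ORF.
Frame -1: TAA GCG TCA TCA GAT ATG CGG GTA TGA GAA GAT GCC GGT CTT CAT CGT TTT CTA ACC — ATG at 16, stop TGA at 25 → 12 nt.
Frame -2: AAG CGT CAT CAG ATA TGC GGG TAT GAG AAG ATG CCG GTC TTC ATC GTT TTC TAA CCG — ATG at 32, stop TAA at 53 → 24 nt.
Frame -3: AGC GTC ATC AGA TAT GCG GGT ATG AGA AGA TGC CGG TCT TCA TCG TTT TCT AAC — no ATG→stop ORF.
Forward-strand max 36 nt; reverse-strand max 24 nt. The forward strand has the longer ORF.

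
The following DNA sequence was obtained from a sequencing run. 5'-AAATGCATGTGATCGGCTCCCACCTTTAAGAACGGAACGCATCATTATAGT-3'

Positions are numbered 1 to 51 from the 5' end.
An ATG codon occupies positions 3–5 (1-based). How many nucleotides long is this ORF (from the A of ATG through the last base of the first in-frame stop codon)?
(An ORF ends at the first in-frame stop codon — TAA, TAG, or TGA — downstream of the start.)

27

Codons from position 3: ATG (3–5), CAT (6–8), GTG (9–11), ATC (12–14), GGC (15–17), TCC (18–20), CAC (21–23), CTT (24–26), TAA (27–29).
TAA is the first in-frame stop; ORF spans 3–29, 27 nucleotides.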